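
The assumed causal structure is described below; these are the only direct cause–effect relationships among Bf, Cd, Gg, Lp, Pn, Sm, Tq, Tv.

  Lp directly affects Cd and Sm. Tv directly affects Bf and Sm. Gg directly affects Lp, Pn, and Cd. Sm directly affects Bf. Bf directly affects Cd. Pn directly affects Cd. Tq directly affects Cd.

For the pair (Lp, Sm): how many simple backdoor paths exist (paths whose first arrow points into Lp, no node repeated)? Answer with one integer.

4

A backdoor path from Lp to Sm is any simple undirected path whose first edge points into Lp (i.e. leaves Lp via a parent).
Parents of Lp: {Gg}.
Enumerating:
  P1: Lp <- Gg -> Pn -> Cd <- Bf <- Tv -> Sm
  P2: Lp <- Gg -> Pn -> Cd <- Bf <- Sm
  P3: Lp <- Gg -> Cd <- Bf <- Tv -> Sm
  P4: Lp <- Gg -> Cd <- Bf <- Sm
That exhausts the simple backdoor paths. Count: 4.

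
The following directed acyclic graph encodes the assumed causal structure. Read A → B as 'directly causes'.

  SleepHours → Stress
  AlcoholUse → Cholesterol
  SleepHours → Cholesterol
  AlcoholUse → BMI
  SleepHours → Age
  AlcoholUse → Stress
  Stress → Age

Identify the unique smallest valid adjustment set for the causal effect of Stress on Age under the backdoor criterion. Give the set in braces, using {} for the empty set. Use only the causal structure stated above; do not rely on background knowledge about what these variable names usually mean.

{SleepHours}

Variables eligible for adjustment (non-descendants of Stress, excluding Stress and Age): {AlcoholUse, BMI, Cholesterol, SleepHours}.
Backdoor paths from Stress to Age:
  P1: Stress <- AlcoholUse -> Cholesterol <- SleepHours -> Age
  P2: Stress <- SleepHours -> Age
The empty set is not sufficient: P2 (Stress <- SleepHours -> Age) has no collider blocking it and no conditioned non-collider, so it is open.
Try {SleepHours}:
  P1: blocked at collider Cholesterol (neither it nor any descendant is in the conditioning set).
  P2: blocked at fork node SleepHours ∈ conditioning set.
{SleepHours} contains no descendant of Stress and blocks every backdoor path.
No other singleton works — e.g. {AlcoholUse} leaves P2 open — so {SleepHours} is the unique smallest valid adjustment set.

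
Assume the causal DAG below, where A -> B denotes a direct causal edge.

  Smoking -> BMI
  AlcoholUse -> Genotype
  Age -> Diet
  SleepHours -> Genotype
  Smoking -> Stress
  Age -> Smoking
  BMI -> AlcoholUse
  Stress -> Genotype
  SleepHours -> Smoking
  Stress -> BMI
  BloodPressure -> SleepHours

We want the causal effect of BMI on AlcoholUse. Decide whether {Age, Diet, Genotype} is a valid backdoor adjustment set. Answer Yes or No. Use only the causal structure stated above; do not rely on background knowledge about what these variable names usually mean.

No

Backdoor paths from BMI to AlcoholUse (paths whose first edge points into BMI):
  P1: BMI <- Smoking <- SleepHours -> Genotype <- AlcoholUse
  P2: BMI <- Smoking -> Stress -> Genotype <- AlcoholUse
  P3: BMI <- Stress <- Smoking <- SleepHours -> Genotype <- AlcoholUse
  P4: BMI <- Stress -> Genotype <- AlcoholUse
Condition 1 (no descendant of BMI in the set): FAILS — Genotype is a descendant of BMI.
Condition 2 (every backdoor path blocked by {Age, Diet, Genotype}):
  P1: open — collider(s) Genotype are conditioned on (or have a conditioned descendant) and no non-collider on the path is in the set.
  P2: open — collider(s) Genotype are conditioned on (or have a conditioned descendant) and no non-collider on the path is in the set.
  P3: open — collider(s) Genotype are conditioned on (or have a conditioned descendant) and no non-collider on the path is in the set.
  P4: open — collider(s) Genotype are conditioned on (or have a conditioned descendant) and no non-collider on the path is in the set.
{Age, Diet, Genotype} does not satisfy the backdoor criterion.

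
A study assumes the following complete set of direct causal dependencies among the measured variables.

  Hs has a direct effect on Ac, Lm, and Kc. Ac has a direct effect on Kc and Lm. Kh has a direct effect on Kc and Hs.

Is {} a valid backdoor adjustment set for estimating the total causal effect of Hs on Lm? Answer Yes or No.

Backdoor paths from Hs to Lm (paths whose first edge points into Hs):
  P1: Hs <- Kh -> Kc <- Ac -> Lm
Condition 1 (no descendant of Hs in the set): holds — descendants of Hs are {Ac, Kc, Lm}; none are in {}.
Condition 2 (every backdoor path blocked by {}):
  P1: blocked at collider Kc (neither it nor any descendant is in the conditioning set).
{} satisfies the backdoor criterion.

Yes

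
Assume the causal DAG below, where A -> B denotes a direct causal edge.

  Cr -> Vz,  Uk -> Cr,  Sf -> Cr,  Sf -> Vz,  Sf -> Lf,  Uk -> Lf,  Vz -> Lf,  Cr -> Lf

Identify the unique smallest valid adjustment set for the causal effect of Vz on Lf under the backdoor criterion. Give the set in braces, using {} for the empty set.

{Cr, Sf}

Variables eligible for adjustment (non-descendants of Vz, excluding Vz and Lf): {Cr, Sf, Uk}.
Backdoor paths from Vz to Lf:
  P1: Vz <- Sf -> Cr <- Uk -> Lf
  P2: Vz <- Sf -> Cr -> Lf
  P3: Vz <- Sf -> Lf
  P4: Vz <- Cr <- Sf -> Lf
  P5: Vz <- Cr <- Uk -> Lf
  P6: Vz <- Cr -> Lf
The empty set is not sufficient: P2 (Vz <- Sf -> Cr -> Lf) has no collider blocking it and no conditioned non-collider, so it is open.
Try {Cr, Sf}:
  P1: blocked at fork node Sf ∈ conditioning set.
  P2: blocked at fork node Sf ∈ conditioning set.
  P3: blocked at fork node Sf ∈ conditioning set.
  P4: blocked at chain node Cr ∈ conditioning set.
  P5: blocked at chain node Cr ∈ conditioning set.
  P6: blocked at fork node Cr ∈ conditioning set.
{Cr, Sf} contains no descendant of Vz and blocks every backdoor path.
Every element of {Cr, Sf} is needed (dropping Cr leaves P5 open; dropping Sf leaves P1 open), so no proper subset is valid.
Among all size-2 subsets of the eligible variables, only {Cr, Sf} blocks every backdoor path, so it is the unique smallest valid adjustment set.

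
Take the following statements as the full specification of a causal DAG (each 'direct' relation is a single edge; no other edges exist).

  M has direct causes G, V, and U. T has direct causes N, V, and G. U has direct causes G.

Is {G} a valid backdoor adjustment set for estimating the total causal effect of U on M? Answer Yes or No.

Backdoor paths from U to M (paths whose first edge points into U):
  P1: U <- G -> M
  P2: U <- G -> T <- V -> M
Condition 1 (no descendant of U in the set): holds — descendants of U are {M}; none are in {G}.
Condition 2 (every backdoor path blocked by {G}):
  P1: blocked at fork node G ∈ conditioning set.
  P2: blocked at fork node G ∈ conditioning set.
{G} satisfies the backdoor criterion.

Yes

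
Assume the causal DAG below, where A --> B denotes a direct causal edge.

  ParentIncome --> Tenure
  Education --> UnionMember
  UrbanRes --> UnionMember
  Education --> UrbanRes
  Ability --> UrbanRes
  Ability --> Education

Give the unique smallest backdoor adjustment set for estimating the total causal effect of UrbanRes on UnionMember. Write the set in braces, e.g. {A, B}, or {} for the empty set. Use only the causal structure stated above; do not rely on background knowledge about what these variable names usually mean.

{Education}

Variables eligible for adjustment (non-descendants of UrbanRes, excluding UrbanRes and UnionMember): {Ability, Education, ParentIncome, Tenure}.
Backdoor paths from UrbanRes to UnionMember:
  P1: UrbanRes <- Ability -> Education -> UnionMember
  P2: UrbanRes <- Education -> UnionMember
The empty set is not sufficient: P1 (UrbanRes <- Ability -> Education -> UnionMember) has no collider blocking it and no conditioned non-collider, so it is open.
Try {Education}:
  P1: blocked at chain node Education ∈ conditioning set.
  P2: blocked at fork node Education ∈ conditioning set.
{Education} contains no descendant of UrbanRes and blocks every backdoor path.
No other singleton works — e.g. {Ability} leaves P2 open — so {Education} is the unique smallest valid adjustment set.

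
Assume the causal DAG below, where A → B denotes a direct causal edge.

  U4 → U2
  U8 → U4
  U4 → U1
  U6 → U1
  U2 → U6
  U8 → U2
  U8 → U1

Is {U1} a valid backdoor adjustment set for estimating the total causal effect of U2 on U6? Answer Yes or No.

Backdoor paths from U2 to U6 (paths whose first edge points into U2):
  P1: U2 <- U8 -> U4 -> U1 <- U6
  P2: U2 <- U8 -> U1 <- U6
  P3: U2 <- U4 <- U8 -> U1 <- U6
  P4: U2 <- U4 -> U1 <- U6
Condition 1 (no descendant of U2 in the set): FAILS — U1 is a descendant of U2.
Condition 2 (every backdoor path blocked by {U1}):
  P1: open — collider(s) U1 are conditioned on (or have a conditioned descendant) and no non-collider on the path is in the set.
  P2: open — collider(s) U1 are conditioned on (or have a conditioned descendant) and no non-collider on the path is in the set.
  P3: open — collider(s) U1 are conditioned on (or have a conditioned descendant) and no non-collider on the path is in the set.
  P4: open — collider(s) U1 are conditioned on (or have a conditioned descendant) and no non-collider on the path is in the set.
{U1} does not satisfy the backdoor criterion.

No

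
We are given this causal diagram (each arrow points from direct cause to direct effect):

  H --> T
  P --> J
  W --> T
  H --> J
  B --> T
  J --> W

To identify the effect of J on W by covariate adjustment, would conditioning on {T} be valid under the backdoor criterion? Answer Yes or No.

No

Backdoor paths from J to W (paths whose first edge points into J):
  P1: J <- H -> T <- W
Condition 1 (no descendant of J in the set): FAILS — T is a descendant of J.
Condition 2 (every backdoor path blocked by {T}):
  P1: open — collider(s) T are conditioned on (or have a conditioned descendant) and no non-collider on the path is in the set.
{T} does not satisfy the backdoor criterion.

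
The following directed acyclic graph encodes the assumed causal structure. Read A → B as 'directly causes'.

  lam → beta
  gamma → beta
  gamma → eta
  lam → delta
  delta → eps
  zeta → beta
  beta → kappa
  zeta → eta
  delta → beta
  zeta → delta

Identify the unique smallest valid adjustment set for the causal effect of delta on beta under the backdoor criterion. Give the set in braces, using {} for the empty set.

{lam, zeta}

Variables eligible for adjustment (non-descendants of delta, excluding delta and beta): {eta, gamma, lam, zeta}.
Backdoor paths from delta to beta:
  P1: delta <- zeta -> beta
  P2: delta <- zeta -> eta <- gamma -> beta
  P3: delta <- lam -> beta
The empty set is not sufficient: P1 (delta <- zeta -> beta) has no collider blocking it and no conditioned non-collider, so it is open.
Try {lam, zeta}:
  P1: blocked at fork node zeta ∈ conditioning set.
  P2: blocked at fork node zeta ∈ conditioning set.
  P3: blocked at fork node lam ∈ conditioning set.
{lam, zeta} contains no descendant of delta and blocks every backdoor path.
Every element of {lam, zeta} is needed (dropping lam leaves P3 open; dropping zeta leaves P1 open), so no proper subset is valid.
Among all size-2 subsets of the eligible variables, only {lam, zeta} blocks every backdoor path, so it is the unique smallest valid adjustment set.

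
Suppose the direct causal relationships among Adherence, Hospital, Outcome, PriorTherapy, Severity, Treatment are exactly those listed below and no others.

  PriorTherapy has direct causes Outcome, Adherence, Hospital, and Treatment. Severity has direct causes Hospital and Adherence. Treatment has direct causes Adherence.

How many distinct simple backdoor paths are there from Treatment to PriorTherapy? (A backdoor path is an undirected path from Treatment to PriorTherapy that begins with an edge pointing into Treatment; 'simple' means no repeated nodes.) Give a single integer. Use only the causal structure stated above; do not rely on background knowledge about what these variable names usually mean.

A backdoor path from Treatment to PriorTherapy is any simple undirected path whose first edge points into Treatment (i.e. leaves Treatment via a parent).
Parents of Treatment: {Adherence}.
Enumerating:
  P1: Treatment <- Adherence -> Severity <- Hospital -> PriorTherapy
  P2: Treatment <- Adherence -> PriorTherapy
That exhausts the simple backdoor paths. Count: 2.

2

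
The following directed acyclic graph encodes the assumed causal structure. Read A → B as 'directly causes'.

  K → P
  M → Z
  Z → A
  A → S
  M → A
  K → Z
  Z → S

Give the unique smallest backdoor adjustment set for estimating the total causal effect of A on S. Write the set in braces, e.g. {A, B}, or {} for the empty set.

{Z}

Variables eligible for adjustment (non-descendants of A, excluding A and S): {K, M, P, Z}.
Backdoor paths from A to S:
  P1: A <- M -> Z -> S
  P2: A <- Z -> S
The empty set is not sufficient: P1 (A <- M -> Z -> S) has no collider blocking it and no conditioned non-collider, so it is open.
Try {Z}:
  P1: blocked at chain node Z ∈ conditioning set.
  P2: blocked at fork node Z ∈ conditioning set.
{Z} contains no descendant of A and blocks every backdoor path.
No other singleton works — e.g. {K} leaves P1 open — so {Z} is the unique smallest valid adjustment set.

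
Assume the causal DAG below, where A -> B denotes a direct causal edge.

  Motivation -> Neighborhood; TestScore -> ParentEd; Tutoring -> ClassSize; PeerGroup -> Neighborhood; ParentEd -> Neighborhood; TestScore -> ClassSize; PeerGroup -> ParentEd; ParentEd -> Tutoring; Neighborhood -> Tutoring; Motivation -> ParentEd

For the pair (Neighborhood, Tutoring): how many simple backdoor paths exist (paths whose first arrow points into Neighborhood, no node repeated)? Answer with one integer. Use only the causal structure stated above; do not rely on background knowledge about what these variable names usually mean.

A backdoor path from Neighborhood to Tutoring is any simple undirected path whose first edge points into Neighborhood (i.e. leaves Neighborhood via a parent).
Parents of Neighborhood: {Motivation, ParentEd, PeerGroup}.
Enumerating:
  P1: Neighborhood <- PeerGroup -> ParentEd <- TestScore -> ClassSize <- Tutoring
  P2: Neighborhood <- PeerGroup -> ParentEd -> Tutoring
  P3: Neighborhood <- Motivation -> ParentEd <- TestScore -> ClassSize <- Tutoring
  P4: Neighborhood <- Motivation -> ParentEd -> Tutoring
  P5: Neighborhood <- ParentEd <- TestScore -> ClassSize <- Tutoring
  P6: Neighborhood <- ParentEd -> Tutoring
That exhausts the simple backdoor paths. Count: 6.

6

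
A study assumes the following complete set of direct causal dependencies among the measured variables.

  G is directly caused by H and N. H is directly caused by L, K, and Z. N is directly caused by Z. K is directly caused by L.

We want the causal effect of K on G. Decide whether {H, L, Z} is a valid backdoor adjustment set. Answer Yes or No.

No

Backdoor paths from K to G (paths whose first edge points into K):
  P1: K <- L -> H <- Z -> N -> G
  P2: K <- L -> H -> G
Condition 1 (no descendant of K in the set): FAILS — H is a descendant of K.
Condition 2 (every backdoor path blocked by {H, L, Z}):
  P1: blocked at fork node L ∈ conditioning set.
  P2: blocked at fork node L ∈ conditioning set.
{H, L, Z} does not satisfy the backdoor criterion.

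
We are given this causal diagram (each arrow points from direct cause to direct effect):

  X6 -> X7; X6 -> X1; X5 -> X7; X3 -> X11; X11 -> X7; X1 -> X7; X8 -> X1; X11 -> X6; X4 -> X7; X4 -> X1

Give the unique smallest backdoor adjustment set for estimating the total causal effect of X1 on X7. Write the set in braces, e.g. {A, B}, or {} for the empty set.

{X4, X6}

Variables eligible for adjustment (non-descendants of X1, excluding X1 and X7): {X11, X3, X4, X5, X6, X8}.
Backdoor paths from X1 to X7:
  P1: X1 <- X4 -> X7
  P2: X1 <- X6 <- X11 -> X7
  P3: X1 <- X6 -> X7
The empty set is not sufficient: P1 (X1 <- X4 -> X7) has no collider blocking it and no conditioned non-collider, so it is open.
Try {X4, X6}:
  P1: blocked at fork node X4 ∈ conditioning set.
  P2: blocked at chain node X6 ∈ conditioning set.
  P3: blocked at fork node X6 ∈ conditioning set.
{X4, X6} contains no descendant of X1 and blocks every backdoor path.
Every element of {X4, X6} is needed (dropping X4 leaves P1 open; dropping X6 leaves P2 open), so no proper subset is valid.
Among all size-2 subsets of the eligible variables, only {X4, X6} blocks every backdoor path, so it is the unique smallest valid adjustment set.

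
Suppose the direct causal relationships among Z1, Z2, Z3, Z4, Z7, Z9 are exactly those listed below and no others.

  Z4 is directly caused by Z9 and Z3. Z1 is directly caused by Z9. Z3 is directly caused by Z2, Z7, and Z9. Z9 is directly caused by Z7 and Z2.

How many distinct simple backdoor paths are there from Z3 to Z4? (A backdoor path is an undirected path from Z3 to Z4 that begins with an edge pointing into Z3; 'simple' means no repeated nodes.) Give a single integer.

3

A backdoor path from Z3 to Z4 is any simple undirected path whose first edge points into Z3 (i.e. leaves Z3 via a parent).
Parents of Z3: {Z2, Z7, Z9}.
Enumerating:
  P1: Z3 <- Z2 -> Z9 -> Z4
  P2: Z3 <- Z7 -> Z9 -> Z4
  P3: Z3 <- Z9 -> Z4
That exhausts the simple backdoor paths. Count: 3.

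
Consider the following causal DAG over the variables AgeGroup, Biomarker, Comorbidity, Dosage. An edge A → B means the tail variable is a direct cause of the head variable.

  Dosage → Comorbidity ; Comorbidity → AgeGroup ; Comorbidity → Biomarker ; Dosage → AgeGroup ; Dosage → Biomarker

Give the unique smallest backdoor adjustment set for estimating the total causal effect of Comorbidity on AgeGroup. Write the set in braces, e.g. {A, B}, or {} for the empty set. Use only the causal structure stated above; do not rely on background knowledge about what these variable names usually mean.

Variables eligible for adjustment (non-descendants of Comorbidity, excluding Comorbidity and AgeGroup): {Dosage}.
Backdoor paths from Comorbidity to AgeGroup:
  P1: Comorbidity <- Dosage -> AgeGroup
The empty set is not sufficient: P1 (Comorbidity <- Dosage -> AgeGroup) has no collider blocking it and no conditioned non-collider, so it is open.
Try {Dosage}:
  P1: blocked at fork node Dosage ∈ conditioning set.
{Dosage} contains no descendant of Comorbidity and blocks every backdoor path.
{Dosage} is the unique smallest valid adjustment set.

{Dosage}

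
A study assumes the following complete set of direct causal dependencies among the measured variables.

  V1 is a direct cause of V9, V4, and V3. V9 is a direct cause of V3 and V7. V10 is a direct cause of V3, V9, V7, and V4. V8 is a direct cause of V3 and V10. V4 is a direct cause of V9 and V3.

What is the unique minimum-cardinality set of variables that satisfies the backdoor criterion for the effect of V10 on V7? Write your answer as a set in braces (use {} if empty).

Variables eligible for adjustment (non-descendants of V10, excluding V10 and V7): {V1, V8}.
Backdoor paths from V10 to V7:
  P1: V10 <- V8 -> V3 <- V1 -> V4 -> V9 -> V7
  P2: V10 <- V8 -> V3 <- V1 -> V9 -> V7
  P3: V10 <- V8 -> V3 <- V4 <- V1 -> V9 -> V7
  P4: V10 <- V8 -> V3 <- V4 -> V9 -> V7
  P5: V10 <- V8 -> V3 <- V9 -> V7
Each backdoor path contains an unconditioned collider, so every path is already blocked with the empty conditioning set:
  P1: blocked at collider V3 (neither it nor any descendant is in the conditioning set).
  P2: blocked at collider V3 (neither it nor any descendant is in the conditioning set).
  P3: blocked at collider V3 (neither it nor any descendant is in the conditioning set).
  P4: blocked at collider V3 (neither it nor any descendant is in the conditioning set).
  P5: blocked at collider V3 (neither it nor any descendant is in the conditioning set).
The empty set is therefore the unique smallest valid set.

{}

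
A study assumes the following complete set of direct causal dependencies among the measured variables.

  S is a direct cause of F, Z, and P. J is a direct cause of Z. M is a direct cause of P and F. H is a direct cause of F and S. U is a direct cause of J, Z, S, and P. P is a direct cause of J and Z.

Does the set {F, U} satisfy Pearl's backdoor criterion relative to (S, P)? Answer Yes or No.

No

Backdoor paths from S to P (paths whose first edge points into S):
  P1: S <- U -> P
  P2: S <- U -> J <- P
  P3: S <- U -> J -> Z <- P
  P4: S <- U -> Z <- P
  P5: S <- U -> Z <- J <- P
  P6: S <- H -> F <- M -> P
Condition 1 (no descendant of S in the set): FAILS — F is a descendant of S.
Condition 2 (every backdoor path blocked by {F, U}):
  P1: blocked at fork node U ∈ conditioning set.
  P2: blocked at fork node U ∈ conditioning set.
  P3: blocked at fork node U ∈ conditioning set.
  P4: blocked at fork node U ∈ conditioning set.
  P5: blocked at fork node U ∈ conditioning set.
  P6: open — collider(s) F are conditioned on (or have a conditioned descendant) and no non-collider on the path is in the set.
{F, U} does not satisfy the backdoor criterion.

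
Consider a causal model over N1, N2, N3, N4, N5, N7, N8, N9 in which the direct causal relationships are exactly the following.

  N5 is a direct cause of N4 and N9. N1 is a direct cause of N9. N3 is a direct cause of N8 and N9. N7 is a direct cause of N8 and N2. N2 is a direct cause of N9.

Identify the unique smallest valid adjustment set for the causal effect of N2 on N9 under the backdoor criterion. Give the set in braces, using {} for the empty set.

{}

Variables eligible for adjustment (non-descendants of N2, excluding N2 and N9): {N1, N3, N4, N5, N7, N8}.
Backdoor paths from N2 to N9:
  P1: N2 <- N7 -> N8 <- N3 -> N9
Each backdoor path contains an unconditioned collider, so every path is already blocked with the empty conditioning set:
  P1: blocked at collider N8 (neither it nor any descendant is in the conditioning set).
The empty set is therefore the unique smallest valid set.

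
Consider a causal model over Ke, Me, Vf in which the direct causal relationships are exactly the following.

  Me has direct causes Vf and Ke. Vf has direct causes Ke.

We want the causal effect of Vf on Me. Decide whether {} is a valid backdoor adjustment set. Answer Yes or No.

No

Backdoor paths from Vf to Me (paths whose first edge points into Vf):
  P1: Vf <- Ke -> Me
Condition 1 (no descendant of Vf in the set): holds — descendants of Vf are {Me}; none are in {}.
Condition 2 (every backdoor path blocked by {}):
  P1: open — no interior node is in the conditioning set.
{} does not satisfy the backdoor criterion.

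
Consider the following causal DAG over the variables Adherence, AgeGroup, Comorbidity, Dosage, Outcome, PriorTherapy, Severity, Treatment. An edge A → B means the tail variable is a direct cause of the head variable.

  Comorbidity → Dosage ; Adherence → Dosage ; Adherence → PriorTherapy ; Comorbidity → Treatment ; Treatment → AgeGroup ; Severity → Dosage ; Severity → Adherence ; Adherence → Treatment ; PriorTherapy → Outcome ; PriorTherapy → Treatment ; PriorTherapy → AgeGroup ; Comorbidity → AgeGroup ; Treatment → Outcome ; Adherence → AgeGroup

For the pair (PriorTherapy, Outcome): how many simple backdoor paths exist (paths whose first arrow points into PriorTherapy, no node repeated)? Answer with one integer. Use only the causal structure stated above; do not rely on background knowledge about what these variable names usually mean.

7

A backdoor path from PriorTherapy to Outcome is any simple undirected path whose first edge points into PriorTherapy (i.e. leaves PriorTherapy via a parent).
Parents of PriorTherapy: {Adherence}.
Enumerating:
  P1: PriorTherapy <- Adherence <- Severity -> Dosage <- Comorbidity -> Treatment -> Outcome
  P2: PriorTherapy <- Adherence <- Severity -> Dosage <- Comorbidity -> AgeGroup <- Treatment -> Outcome
  P3: PriorTherapy <- Adherence -> Treatment -> Outcome
  P4: PriorTherapy <- Adherence -> AgeGroup <- Comorbidity -> Treatment -> Outcome
  P5: PriorTherapy <- Adherence -> AgeGroup <- Treatment -> Outcome
  P6: PriorTherapy <- Adherence -> Dosage <- Comorbidity -> Treatment -> Outcome
  P7: PriorTherapy <- Adherence -> Dosage <- Comorbidity -> AgeGroup <- Treatment -> Outcome
That exhausts the simple backdoor paths. Count: 7.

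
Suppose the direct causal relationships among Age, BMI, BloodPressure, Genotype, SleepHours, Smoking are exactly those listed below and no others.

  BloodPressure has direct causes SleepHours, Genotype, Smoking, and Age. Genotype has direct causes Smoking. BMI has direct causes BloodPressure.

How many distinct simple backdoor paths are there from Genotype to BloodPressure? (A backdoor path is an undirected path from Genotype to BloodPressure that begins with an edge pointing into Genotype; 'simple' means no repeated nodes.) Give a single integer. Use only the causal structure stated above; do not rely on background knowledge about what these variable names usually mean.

A backdoor path from Genotype to BloodPressure is any simple undirected path whose first edge points into Genotype (i.e. leaves Genotype via a parent).
Parents of Genotype: {Smoking}.
Enumerating:
  P1: Genotype <- Smoking -> BloodPressure
That exhausts the simple backdoor paths. Count: 1.

1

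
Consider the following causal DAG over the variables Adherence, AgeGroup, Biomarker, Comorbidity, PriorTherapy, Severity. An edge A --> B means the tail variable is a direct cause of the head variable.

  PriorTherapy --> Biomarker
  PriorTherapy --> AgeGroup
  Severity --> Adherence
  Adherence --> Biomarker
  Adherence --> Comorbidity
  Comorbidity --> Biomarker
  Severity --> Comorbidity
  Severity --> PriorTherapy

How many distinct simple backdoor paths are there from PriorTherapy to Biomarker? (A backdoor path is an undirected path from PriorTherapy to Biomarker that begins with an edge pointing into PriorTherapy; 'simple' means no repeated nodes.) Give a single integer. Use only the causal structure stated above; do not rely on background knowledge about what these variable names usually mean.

4

A backdoor path from PriorTherapy to Biomarker is any simple undirected path whose first edge points into PriorTherapy (i.e. leaves PriorTherapy via a parent).
Parents of PriorTherapy: {Severity}.
Enumerating:
  P1: PriorTherapy <- Severity -> Adherence -> Comorbidity -> Biomarker
  P2: PriorTherapy <- Severity -> Adherence -> Biomarker
  P3: PriorTherapy <- Severity -> Comorbidity <- Adherence -> Biomarker
  P4: PriorTherapy <- Severity -> Comorbidity -> Biomarker
That exhausts the simple backdoor paths. Count: 4.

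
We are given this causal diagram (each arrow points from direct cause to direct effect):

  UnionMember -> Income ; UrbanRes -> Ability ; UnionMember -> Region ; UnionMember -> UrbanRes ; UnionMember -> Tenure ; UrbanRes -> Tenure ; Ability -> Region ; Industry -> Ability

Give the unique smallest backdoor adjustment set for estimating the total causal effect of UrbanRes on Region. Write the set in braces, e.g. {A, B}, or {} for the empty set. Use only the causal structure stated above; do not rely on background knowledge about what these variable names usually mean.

Variables eligible for adjustment (non-descendants of UrbanRes, excluding UrbanRes and Region): {Income, Industry, UnionMember}.
Backdoor paths from UrbanRes to Region:
  P1: UrbanRes <- UnionMember -> Region
The empty set is not sufficient: P1 (UrbanRes <- UnionMember -> Region) has no collider blocking it and no conditioned non-collider, so it is open.
Try {UnionMember}:
  P1: blocked at fork node UnionMember ∈ conditioning set.
{UnionMember} contains no descendant of UrbanRes and blocks every backdoor path.
No other singleton works — e.g. {Industry} leaves P1 open — so {UnionMember} is the unique smallest valid adjustment set.

{UnionMember}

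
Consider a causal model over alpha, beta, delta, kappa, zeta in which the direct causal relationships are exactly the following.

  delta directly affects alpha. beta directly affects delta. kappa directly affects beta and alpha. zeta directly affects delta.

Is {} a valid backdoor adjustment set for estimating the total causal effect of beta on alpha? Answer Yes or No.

No

Backdoor paths from beta to alpha (paths whose first edge points into beta):
  P1: beta <- kappa -> alpha
Condition 1 (no descendant of beta in the set): holds — descendants of beta are {alpha, delta}; none are in {}.
Condition 2 (every backdoor path blocked by {}):
  P1: open — no interior node is in the conditioning set.
{} does not satisfy the backdoor criterion.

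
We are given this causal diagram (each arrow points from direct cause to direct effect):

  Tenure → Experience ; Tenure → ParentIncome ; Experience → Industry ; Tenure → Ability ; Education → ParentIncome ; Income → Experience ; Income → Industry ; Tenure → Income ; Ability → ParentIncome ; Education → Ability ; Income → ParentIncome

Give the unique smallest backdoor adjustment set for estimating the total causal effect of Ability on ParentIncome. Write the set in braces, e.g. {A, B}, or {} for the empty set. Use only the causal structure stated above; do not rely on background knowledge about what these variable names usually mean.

Variables eligible for adjustment (non-descendants of Ability, excluding Ability and ParentIncome): {Education, Experience, Income, Industry, Tenure}.
Backdoor paths from Ability to ParentIncome:
  P1: Ability <- Education -> ParentIncome
  P2: Ability <- Tenure -> Income -> ParentIncome
  P3: Ability <- Tenure -> Experience <- Income -> ParentIncome
  P4: Ability <- Tenure -> Experience -> Industry <- Income -> ParentIncome
  P5: Ability <- Tenure -> ParentIncome
The empty set is not sufficient: P1 (Ability <- Education -> ParentIncome) has no collider blocking it and no conditioned non-collider, so it is open.
Try {Education, Tenure}:
  P1: blocked at fork node Education ∈ conditioning set.
  P2: blocked at fork node Tenure ∈ conditioning set.
  P3: blocked at fork node Tenure ∈ conditioning set.
  P4: blocked at fork node Tenure ∈ conditioning set.
  P5: blocked at fork node Tenure ∈ conditioning set.
{Education, Tenure} contains no descendant of Ability and blocks every backdoor path.
Every element of {Education, Tenure} is needed (dropping Education leaves P1 open; dropping Tenure leaves P2 open), so no proper subset is valid.
Among all size-2 subsets of the eligible variables, only {Education, Tenure} blocks every backdoor path, so it is the unique smallest valid adjustment set.

{Education, Tenure}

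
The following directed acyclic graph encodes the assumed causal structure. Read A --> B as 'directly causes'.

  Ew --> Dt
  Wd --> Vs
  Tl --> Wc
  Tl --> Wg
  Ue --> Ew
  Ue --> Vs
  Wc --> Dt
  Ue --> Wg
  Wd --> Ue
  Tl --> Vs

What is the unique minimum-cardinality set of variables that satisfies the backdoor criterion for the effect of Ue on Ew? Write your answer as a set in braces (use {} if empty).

{}

Variables eligible for adjustment (non-descendants of Ue, excluding Ue and Ew): {Tl, Wc, Wd}.
Backdoor paths from Ue to Ew:
  P1: Ue <- Wd -> Vs <- Tl -> Wc -> Dt <- Ew
Each backdoor path contains an unconditioned collider, so every path is already blocked with the empty conditioning set:
  P1: blocked at collider Vs (neither it nor any descendant is in the conditioning set).
The empty set is therefore the unique smallest valid set.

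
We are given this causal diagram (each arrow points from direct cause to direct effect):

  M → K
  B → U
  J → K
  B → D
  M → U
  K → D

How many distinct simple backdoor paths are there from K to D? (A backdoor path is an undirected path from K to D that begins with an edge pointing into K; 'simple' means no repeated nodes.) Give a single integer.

1

A backdoor path from K to D is any simple undirected path whose first edge points into K (i.e. leaves K via a parent).
Parents of K: {J, M}.
Enumerating:
  P1: K <- M -> U <- B -> D
That exhausts the simple backdoor paths. Count: 1.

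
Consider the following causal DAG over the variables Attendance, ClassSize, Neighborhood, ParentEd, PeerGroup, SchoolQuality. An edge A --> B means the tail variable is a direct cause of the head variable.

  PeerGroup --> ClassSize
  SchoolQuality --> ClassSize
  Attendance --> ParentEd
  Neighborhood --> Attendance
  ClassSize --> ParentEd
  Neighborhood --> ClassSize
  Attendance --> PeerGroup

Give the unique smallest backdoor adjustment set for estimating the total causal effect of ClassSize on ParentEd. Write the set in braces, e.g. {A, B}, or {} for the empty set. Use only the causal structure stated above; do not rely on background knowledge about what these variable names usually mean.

Variables eligible for adjustment (non-descendants of ClassSize, excluding ClassSize and ParentEd): {Attendance, Neighborhood, PeerGroup, SchoolQuality}.
Backdoor paths from ClassSize to ParentEd:
  P1: ClassSize <- Neighborhood -> Attendance -> ParentEd
  P2: ClassSize <- PeerGroup <- Attendance -> ParentEd
The empty set is not sufficient: P1 (ClassSize <- Neighborhood -> Attendance -> ParentEd) has no collider blocking it and no conditioned non-collider, so it is open.
Try {Attendance}:
  P1: blocked at chain node Attendance ∈ conditioning set.
  P2: blocked at fork node Attendance ∈ conditioning set.
{Attendance} contains no descendant of ClassSize and blocks every backdoor path.
No other singleton works — e.g. {Neighborhood} leaves P2 open — so {Attendance} is the unique smallest valid adjustment set.

{Attendance}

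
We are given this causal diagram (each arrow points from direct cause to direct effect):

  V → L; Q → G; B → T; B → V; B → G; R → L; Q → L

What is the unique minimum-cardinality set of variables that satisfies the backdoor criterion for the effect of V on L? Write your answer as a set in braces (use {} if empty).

Variables eligible for adjustment (non-descendants of V, excluding V and L): {B, G, Q, R, T}.
Backdoor paths from V to L:
  P1: V <- B -> G <- Q -> L
Each backdoor path contains an unconditioned collider, so every path is already blocked with the empty conditioning set:
  P1: blocked at collider G (neither it nor any descendant is in the conditioning set).
The empty set is therefore the unique smallest valid set.

{}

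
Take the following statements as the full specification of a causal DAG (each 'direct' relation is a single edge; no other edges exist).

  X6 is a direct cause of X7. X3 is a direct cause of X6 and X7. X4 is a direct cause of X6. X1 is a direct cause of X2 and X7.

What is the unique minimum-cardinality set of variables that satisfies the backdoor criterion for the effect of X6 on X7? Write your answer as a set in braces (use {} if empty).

Variables eligible for adjustment (non-descendants of X6, excluding X6 and X7): {X1, X2, X3, X4}.
Backdoor paths from X6 to X7:
  P1: X6 <- X3 -> X7
The empty set is not sufficient: P1 (X6 <- X3 -> X7) has no collider blocking it and no conditioned non-collider, so it is open.
Try {X3}:
  P1: blocked at fork node X3 ∈ conditioning set.
{X3} contains no descendant of X6 and blocks every backdoor path.
No other singleton works — e.g. {X4} leaves P1 open — so {X3} is the unique smallest valid adjustment set.

{X3}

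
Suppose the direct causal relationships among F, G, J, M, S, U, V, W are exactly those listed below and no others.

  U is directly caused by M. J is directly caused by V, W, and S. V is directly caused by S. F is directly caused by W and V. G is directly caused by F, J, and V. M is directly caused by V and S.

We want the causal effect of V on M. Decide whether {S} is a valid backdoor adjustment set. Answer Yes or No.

Backdoor paths from V to M (paths whose first edge points into V):
  P1: V <- S -> M
Condition 1 (no descendant of V in the set): holds — descendants of V are {F, G, J, M, U}; none are in {S}.
Condition 2 (every backdoor path blocked by {S}):
  P1: blocked at fork node S ∈ conditioning set.
{S} satisfies the backdoor criterion.

Yes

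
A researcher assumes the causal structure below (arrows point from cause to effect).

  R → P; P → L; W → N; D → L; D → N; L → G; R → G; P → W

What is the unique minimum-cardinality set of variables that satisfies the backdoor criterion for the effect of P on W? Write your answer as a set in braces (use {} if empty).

{}

Variables eligible for adjustment (non-descendants of P, excluding P and W): {D, R}.
Backdoor paths from P to W:
  P1: P <- R -> G <- L <- D -> N <- W
Each backdoor path contains an unconditioned collider, so every path is already blocked with the empty conditioning set:
  P1: blocked at collider G (neither it nor any descendant is in the conditioning set).
The empty set is therefore the unique smallest valid set.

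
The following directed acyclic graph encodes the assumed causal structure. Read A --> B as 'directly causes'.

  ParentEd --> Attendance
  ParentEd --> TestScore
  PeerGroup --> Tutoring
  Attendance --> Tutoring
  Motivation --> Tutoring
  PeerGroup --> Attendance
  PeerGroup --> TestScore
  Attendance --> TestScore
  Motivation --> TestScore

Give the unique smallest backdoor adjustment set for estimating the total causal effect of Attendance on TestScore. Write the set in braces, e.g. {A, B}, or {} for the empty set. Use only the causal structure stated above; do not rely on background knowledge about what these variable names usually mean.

{ParentEd, PeerGroup}

Variables eligible for adjustment (non-descendants of Attendance, excluding Attendance and TestScore): {Motivation, ParentEd, PeerGroup}.
Backdoor paths from Attendance to TestScore:
  P1: Attendance <- PeerGroup -> TestScore
  P2: Attendance <- PeerGroup -> Tutoring <- Motivation -> TestScore
  P3: Attendance <- ParentEd -> TestScore
The empty set is not sufficient: P1 (Attendance <- PeerGroup -> TestScore) has no collider blocking it and no conditioned non-collider, so it is open.
Try {ParentEd, PeerGroup}:
  P1: blocked at fork node PeerGroup ∈ conditioning set.
  P2: blocked at fork node PeerGroup ∈ conditioning set.
  P3: blocked at fork node ParentEd ∈ conditioning set.
{ParentEd, PeerGroup} contains no descendant of Attendance and blocks every backdoor path.
Every element of {ParentEd, PeerGroup} is needed (dropping ParentEd leaves P3 open; dropping PeerGroup leaves P1 open), so no proper subset is valid.
Among all size-2 subsets of the eligible variables, only {ParentEd, PeerGroup} blocks every backdoor path, so it is the unique smallest valid adjustment set.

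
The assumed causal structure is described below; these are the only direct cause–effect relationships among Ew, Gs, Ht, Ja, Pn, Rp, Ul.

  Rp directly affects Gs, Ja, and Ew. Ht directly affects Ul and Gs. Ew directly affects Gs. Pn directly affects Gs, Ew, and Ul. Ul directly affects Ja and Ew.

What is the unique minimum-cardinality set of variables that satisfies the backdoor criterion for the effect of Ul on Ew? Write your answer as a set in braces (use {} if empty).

{Pn}

Variables eligible for adjustment (non-descendants of Ul, excluding Ul and Ew): {Ht, Pn, Rp}.
Backdoor paths from Ul to Ew:
  P1: Ul <- Pn -> Ew
  P2: Ul <- Pn -> Gs <- Rp -> Ew
  P3: Ul <- Pn -> Gs <- Ew
  P4: Ul <- Ht -> Gs <- Pn -> Ew
  P5: Ul <- Ht -> Gs <- Rp -> Ew
  P6: Ul <- Ht -> Gs <- Ew
The empty set is not sufficient: P1 (Ul <- Pn -> Ew) has no collider blocking it and no conditioned non-collider, so it is open.
Try {Pn}:
  P1: blocked at fork node Pn ∈ conditioning set.
  P2: blocked at fork node Pn ∈ conditioning set.
  P3: blocked at fork node Pn ∈ conditioning set.
  P4: blocked at collider Gs (neither it nor any descendant is in the conditioning set).
  P5: blocked at collider Gs (neither it nor any descendant is in the conditioning set).
  P6: blocked at collider Gs (neither it nor any descendant is in the conditioning set).
{Pn} contains no descendant of Ul and blocks every backdoor path.
No other singleton works — e.g. {Rp} leaves P1 open — so {Pn} is the unique smallest valid adjustment set.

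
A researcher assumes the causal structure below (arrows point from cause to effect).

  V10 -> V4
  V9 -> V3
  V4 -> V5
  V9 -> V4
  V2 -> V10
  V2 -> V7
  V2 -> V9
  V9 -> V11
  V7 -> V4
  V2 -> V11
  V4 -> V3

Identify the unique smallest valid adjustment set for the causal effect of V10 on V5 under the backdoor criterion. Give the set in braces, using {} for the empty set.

Variables eligible for adjustment (non-descendants of V10, excluding V10 and V5): {V11, V2, V7, V9}.
Backdoor paths from V10 to V5:
  P1: V10 <- V2 -> V9 -> V4 -> V5
  P2: V10 <- V2 -> V9 -> V3 <- V4 -> V5
  P3: V10 <- V2 -> V7 -> V4 -> V5
  P4: V10 <- V2 -> V11 <- V9 -> V4 -> V5
  P5: V10 <- V2 -> V11 <- V9 -> V3 <- V4 -> V5
The empty set is not sufficient: P1 (V10 <- V2 -> V9 -> V4 -> V5) has no collider blocking it and no conditioned non-collider, so it is open.
Try {V2}:
  P1: blocked at fork node V2 ∈ conditioning set.
  P2: blocked at fork node V2 ∈ conditioning set.
  P3: blocked at fork node V2 ∈ conditioning set.
  P4: blocked at fork node V2 ∈ conditioning set.
  P5: blocked at fork node V2 ∈ conditioning set.
{V2} contains no descendant of V10 and blocks every backdoor path.
No other singleton works — e.g. {V9} leaves P3 open — so {V2} is the unique smallest valid adjustment set.

{V2}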